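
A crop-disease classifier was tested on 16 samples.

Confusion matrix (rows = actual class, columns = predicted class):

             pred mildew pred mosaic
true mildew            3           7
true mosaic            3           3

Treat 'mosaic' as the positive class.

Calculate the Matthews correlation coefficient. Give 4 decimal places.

MCC = (TP·TN − FP·FN) / √((TP+FP)(TP+FN)(TN+FP)(TN+FN))
Numerator = 3·3 − 7·3 = -12
Denominator = √(10·6·10·6) = √3600 = 60.0000
MCC = -12 / 60.0000 = -0.2000

-0.2000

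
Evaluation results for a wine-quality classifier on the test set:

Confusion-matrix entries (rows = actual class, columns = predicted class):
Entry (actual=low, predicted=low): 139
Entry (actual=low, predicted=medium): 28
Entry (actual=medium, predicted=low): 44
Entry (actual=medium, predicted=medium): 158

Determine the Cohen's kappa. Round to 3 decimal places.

Observed agreement pₒ = trace/N = 297/369 = 0.8049
Expected agreement pₑ = Σ (rowᵢ·colᵢ)/N² = (167·183 + 202·186)/369² = 0.5004
κ = (pₒ − pₑ)/(1 − pₑ) = (0.8049 − 0.5004)/(1 − 0.5004) = 0.609

0.609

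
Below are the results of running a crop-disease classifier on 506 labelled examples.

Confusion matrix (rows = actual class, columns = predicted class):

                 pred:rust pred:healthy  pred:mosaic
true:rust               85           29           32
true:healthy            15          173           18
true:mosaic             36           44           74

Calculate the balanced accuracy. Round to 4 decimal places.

Balanced accuracy = mean of per-class recall.
  rust: recall = 85/146 = 0.58219
  healthy: recall = 173/206 = 0.83981
  mosaic: recall = 74/154 = 0.48052
Mean = (0.58219 + 0.83981 + 0.48052) / 3 = 0.6342

0.6342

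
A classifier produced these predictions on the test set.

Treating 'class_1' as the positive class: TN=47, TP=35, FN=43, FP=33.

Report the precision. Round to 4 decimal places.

Precision = TP/(TP+FP) = 35/(35+33) = 35/68 = 0.5147

0.5147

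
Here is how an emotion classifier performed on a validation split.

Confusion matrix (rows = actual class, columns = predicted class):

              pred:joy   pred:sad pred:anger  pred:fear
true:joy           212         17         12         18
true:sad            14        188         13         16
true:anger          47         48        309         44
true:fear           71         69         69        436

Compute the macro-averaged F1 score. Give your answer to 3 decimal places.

0.715

Per-class F1 score (2·TP/(2·TP+FP+FN)):
  joy: TP=212, FP=14+47+71=132, FN=17+12+18=47 → 424/603 = 0.7032
  sad: TP=188, FP=17+48+69=134, FN=14+13+16=43 → 376/553 = 0.6799
  anger: TP=309, FP=12+13+69=94, FN=47+48+44=139 → 618/851 = 0.7262
  fear: TP=436, FP=18+16+44=78, FN=71+69+69=209 → 872/1159 = 0.7524
Macro-F1 score = mean = (0.7032 + 0.6799 + 0.7262 + 0.7524) / 4 = 0.715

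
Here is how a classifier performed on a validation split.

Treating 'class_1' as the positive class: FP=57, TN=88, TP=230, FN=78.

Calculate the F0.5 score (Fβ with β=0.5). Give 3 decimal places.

Fβ = (1+β²)·TP / ((1+β²)·TP + β²·FN + FP), with β²=1/4
= 1.25·230 / (1.25·230 + 0.25·78 + 57) = 0.790

0.790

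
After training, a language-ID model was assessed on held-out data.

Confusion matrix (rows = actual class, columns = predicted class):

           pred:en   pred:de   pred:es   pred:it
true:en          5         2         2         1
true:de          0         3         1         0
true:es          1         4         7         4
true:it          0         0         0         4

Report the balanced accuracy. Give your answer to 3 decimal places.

0.672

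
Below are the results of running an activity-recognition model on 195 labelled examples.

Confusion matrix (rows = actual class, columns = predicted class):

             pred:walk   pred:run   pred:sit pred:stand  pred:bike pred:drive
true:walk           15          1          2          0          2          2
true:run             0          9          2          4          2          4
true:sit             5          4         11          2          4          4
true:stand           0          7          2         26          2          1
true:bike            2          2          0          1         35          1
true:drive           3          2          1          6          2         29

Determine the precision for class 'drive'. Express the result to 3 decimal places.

Treat 'drive' as positive and all other classes as negative.
precision = TP/(TP+FP).
drive: TP=29, FP=2+4+4+1+1=12 → 29/41 = 0.7073

0.707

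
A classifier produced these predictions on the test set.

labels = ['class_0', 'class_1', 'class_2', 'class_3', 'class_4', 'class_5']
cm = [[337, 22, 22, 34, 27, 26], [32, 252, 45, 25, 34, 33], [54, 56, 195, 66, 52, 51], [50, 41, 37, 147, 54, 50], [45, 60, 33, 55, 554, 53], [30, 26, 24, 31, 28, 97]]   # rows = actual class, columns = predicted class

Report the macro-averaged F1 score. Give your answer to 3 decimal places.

0.529

Per-class F1 score (2·TP/(2·TP+FP+FN)):
  class_0: TP=337, FP=32+54+50+45+30=211, FN=22+22+34+27+26=131 → 674/1016 = 0.6634
  class_1: TP=252, FP=22+56+41+60+26=205, FN=32+45+25+34+33=169 → 504/878 = 0.5740
  class_2: TP=195, FP=22+45+37+33+24=161, FN=54+56+66+52+51=279 → 390/830 = 0.4699
  class_3: TP=147, FP=34+25+66+55+31=211, FN=50+41+37+54+50=232 → 294/737 = 0.3989
  class_4: TP=554, FP=27+34+52+54+28=195, FN=45+60+33+55+53=246 → 1108/1549 = 0.7153
  class_5: TP=97, FP=26+33+51+50+53=213, FN=30+26+24+31+28=139 → 194/546 = 0.3553
Macro-F1 score = mean = (0.6634 + 0.5740 + 0.4699 + 0.3989 + 0.7153 + 0.3553) / 6 = 0.529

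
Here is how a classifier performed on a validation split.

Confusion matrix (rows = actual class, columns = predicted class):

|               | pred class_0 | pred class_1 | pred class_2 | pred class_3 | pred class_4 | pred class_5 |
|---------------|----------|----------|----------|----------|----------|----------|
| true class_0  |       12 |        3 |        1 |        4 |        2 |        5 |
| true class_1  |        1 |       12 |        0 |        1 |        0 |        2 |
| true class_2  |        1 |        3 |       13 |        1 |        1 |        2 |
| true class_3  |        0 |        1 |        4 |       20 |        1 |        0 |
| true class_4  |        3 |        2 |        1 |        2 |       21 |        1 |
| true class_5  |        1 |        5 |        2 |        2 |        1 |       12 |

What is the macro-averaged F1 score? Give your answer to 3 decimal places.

0.620

Per-class F1 score (2·TP/(2·TP+FP+FN)):
  class_0: TP=12, FP=1+1+0+3+1=6, FN=3+1+4+2+5=15 → 24/45 = 0.5333
  class_1: TP=12, FP=3+3+1+2+5=14, FN=1+0+1+0+2=4 → 24/42 = 0.5714
  class_2: TP=13, FP=1+0+4+1+2=8, FN=1+3+1+1+2=8 → 26/42 = 0.6190
  class_3: TP=20, FP=4+1+1+2+2=10, FN=0+1+4+1+0=6 → 40/56 = 0.7143
  class_4: TP=21, FP=2+0+1+1+1=5, FN=3+2+1+2+1=9 → 42/56 = 0.7500
  class_5: TP=12, FP=5+2+2+0+1=10, FN=1+5+2+2+1=11 → 24/45 = 0.5333
Macro-F1 score = mean = (0.5333 + 0.5714 + 0.6190 + 0.7143 + 0.7500 + 0.5333) / 6 = 0.620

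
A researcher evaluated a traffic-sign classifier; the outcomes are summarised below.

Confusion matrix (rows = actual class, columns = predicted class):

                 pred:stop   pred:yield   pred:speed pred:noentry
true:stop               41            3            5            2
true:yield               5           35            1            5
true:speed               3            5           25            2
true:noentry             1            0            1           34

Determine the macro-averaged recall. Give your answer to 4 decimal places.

Per-class recall (TP/(TP+FN)):
  stop: TP=41, FN=3+5+2=10 → 41/51 = 0.80392
  yield: TP=35, FN=5+1+5=11 → 35/46 = 0.76087
  speed: TP=25, FN=3+5+2=10 → 25/35 = 0.71429
  noentry: TP=34, FN=1+0+1=2 → 34/36 = 0.94444
Macro-recall = mean = (0.80392 + 0.76087 + 0.71429 + 0.94444) / 4 = 0.8059

0.8059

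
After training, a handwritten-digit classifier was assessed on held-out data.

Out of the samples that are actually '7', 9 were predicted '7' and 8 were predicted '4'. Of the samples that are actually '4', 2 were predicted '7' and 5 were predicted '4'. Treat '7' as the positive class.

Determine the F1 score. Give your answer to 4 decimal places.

0.6429

Precision = TP/(TP+FP) = 9/11 = 0.8182
Recall = TP/(TP+FN) = 9/17 = 0.5294
F1 = 2·TP/(2·TP+FP+FN) = 18/28 = 0.6429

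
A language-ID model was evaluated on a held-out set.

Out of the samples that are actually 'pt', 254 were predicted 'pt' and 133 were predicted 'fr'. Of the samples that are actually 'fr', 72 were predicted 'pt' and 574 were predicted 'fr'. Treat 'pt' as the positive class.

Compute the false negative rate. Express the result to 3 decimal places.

0.344

FNR = FN/(FN+TP) = 133/(133+254) = 0.344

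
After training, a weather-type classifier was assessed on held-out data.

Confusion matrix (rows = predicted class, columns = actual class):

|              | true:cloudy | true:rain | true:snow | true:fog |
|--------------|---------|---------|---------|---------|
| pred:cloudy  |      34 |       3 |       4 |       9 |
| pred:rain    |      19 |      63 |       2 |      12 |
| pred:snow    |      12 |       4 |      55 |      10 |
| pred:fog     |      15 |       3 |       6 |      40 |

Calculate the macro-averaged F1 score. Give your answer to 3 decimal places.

Per-class F1 score (2·TP/(2·TP+FP+FN)):
  cloudy: TP=34, FP=3+4+9=16, FN=19+12+15=46 → 68/130 = 0.5231
  rain: TP=63, FP=19+2+12=33, FN=3+4+3=10 → 126/169 = 0.7456
  snow: TP=55, FP=12+4+10=26, FN=4+2+6=12 → 110/148 = 0.7432
  fog: TP=40, FP=15+3+6=24, FN=9+12+10=31 → 80/135 = 0.5926
Macro-F1 score = mean = (0.5231 + 0.7456 + 0.7432 + 0.5926) / 4 = 0.651

0.651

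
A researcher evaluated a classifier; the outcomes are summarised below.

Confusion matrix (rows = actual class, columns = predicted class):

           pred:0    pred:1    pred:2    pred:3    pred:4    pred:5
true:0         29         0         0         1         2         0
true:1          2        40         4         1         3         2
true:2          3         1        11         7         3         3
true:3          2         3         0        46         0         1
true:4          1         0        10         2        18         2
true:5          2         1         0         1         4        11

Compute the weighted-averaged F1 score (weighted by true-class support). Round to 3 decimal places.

Per-class F1 score (2·TP/(2·TP+FP+FN)):
  0: TP=29, FP=2+3+2+1+2=10, FN=0+0+1+2+0=3 → 58/71 = 0.8169
  1: TP=40, FP=0+1+3+0+1=5, FN=2+4+1+3+2=12 → 80/97 = 0.8247
  2: TP=11, FP=0+4+0+10+0=14, FN=3+1+7+3+3=17 → 22/53 = 0.4151
  3: TP=46, FP=1+1+7+2+1=12, FN=2+3+0+0+1=6 → 92/110 = 0.8364
  4: TP=18, FP=2+3+3+0+4=12, FN=1+0+10+2+2=15 → 36/63 = 0.5714
  5: TP=11, FP=0+2+3+1+2=8, FN=2+1+0+1+4=8 → 22/38 = 0.5789
Weighted-F1 score = Σ (supportᵢ/N)·F1 scoreᵢ with N=216: (32/216)·0.8169 + (52/216)·0.8247 + (28/216)·0.4151 + (52/216)·0.8364 + (33/216)·0.5714 + (19/216)·0.5789 = 0.713

0.713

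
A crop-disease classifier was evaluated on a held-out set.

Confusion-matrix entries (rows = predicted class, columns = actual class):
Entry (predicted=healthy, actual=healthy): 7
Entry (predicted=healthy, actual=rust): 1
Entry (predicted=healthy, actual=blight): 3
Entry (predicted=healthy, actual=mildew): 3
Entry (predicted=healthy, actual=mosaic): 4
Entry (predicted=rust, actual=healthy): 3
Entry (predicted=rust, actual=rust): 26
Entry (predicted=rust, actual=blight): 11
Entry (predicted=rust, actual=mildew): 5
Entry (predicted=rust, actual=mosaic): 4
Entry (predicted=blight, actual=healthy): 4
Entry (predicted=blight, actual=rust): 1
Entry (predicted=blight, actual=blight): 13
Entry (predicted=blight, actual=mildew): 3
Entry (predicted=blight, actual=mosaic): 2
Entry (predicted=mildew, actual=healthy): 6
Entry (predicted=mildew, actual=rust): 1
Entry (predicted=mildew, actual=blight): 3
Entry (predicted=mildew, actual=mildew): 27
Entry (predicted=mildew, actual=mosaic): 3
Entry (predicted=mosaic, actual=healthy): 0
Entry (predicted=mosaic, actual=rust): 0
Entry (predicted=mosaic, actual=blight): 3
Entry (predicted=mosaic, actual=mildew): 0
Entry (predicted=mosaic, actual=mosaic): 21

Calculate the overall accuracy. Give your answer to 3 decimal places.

0.610

Accuracy = trace / total = (7+26+13+27+21=94) / 154 = 94/154 = 0.610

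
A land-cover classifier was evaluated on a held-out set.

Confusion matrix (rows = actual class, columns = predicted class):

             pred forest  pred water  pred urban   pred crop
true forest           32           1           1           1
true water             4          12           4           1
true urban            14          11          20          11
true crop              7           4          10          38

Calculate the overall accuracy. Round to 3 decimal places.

0.596

Accuracy = trace / total = (32+12+20+38=102) / 171 = 102/171 = 0.596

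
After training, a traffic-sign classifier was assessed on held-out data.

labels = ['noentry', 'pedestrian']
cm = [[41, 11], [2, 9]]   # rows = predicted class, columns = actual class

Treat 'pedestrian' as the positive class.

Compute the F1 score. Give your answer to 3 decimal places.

Precision = TP/(TP+FP) = 9/11 = 0.8182
Recall = TP/(TP+FN) = 9/20 = 0.4500
F1 = 2·TP/(2·TP+FP+FN) = 18/31 = 0.581

0.581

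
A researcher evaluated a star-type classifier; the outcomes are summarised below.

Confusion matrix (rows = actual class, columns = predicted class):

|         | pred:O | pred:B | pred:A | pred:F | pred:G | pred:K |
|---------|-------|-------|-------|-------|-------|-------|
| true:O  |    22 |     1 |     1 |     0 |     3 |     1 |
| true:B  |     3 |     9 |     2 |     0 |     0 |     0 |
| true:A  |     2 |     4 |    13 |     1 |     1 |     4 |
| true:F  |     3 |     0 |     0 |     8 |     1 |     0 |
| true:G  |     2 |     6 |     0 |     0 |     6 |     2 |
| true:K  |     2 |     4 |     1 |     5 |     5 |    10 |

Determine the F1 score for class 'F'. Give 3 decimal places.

Take TP from the diagonal, FP from the rest of the 'F' prediction marginal, FN from the rest of the 'F' actual marginal.
F1 score = 2·TP/(2·TP+FP+FN).
F: TP=8, FP=0+0+1+0+5=6, FN=3+0+0+1+0=4 → 16/26 = 0.6154

0.615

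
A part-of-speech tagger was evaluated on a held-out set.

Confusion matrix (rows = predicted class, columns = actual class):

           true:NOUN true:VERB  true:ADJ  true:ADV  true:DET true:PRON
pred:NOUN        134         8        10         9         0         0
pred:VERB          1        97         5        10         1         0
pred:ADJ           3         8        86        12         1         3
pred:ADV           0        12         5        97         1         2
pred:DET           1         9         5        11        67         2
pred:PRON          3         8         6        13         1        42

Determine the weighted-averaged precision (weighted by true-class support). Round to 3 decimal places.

0.791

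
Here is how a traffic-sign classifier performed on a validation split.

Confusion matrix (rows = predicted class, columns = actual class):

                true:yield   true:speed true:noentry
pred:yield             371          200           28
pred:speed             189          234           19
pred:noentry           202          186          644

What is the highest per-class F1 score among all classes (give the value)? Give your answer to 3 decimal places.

Per-class F1 score (2·TP/(2·TP+FP+FN)):
  yield: TP=371, FP=200+28=228, FN=189+202=391 → 742/1361 = 0.5452
  speed: TP=234, FP=189+19=208, FN=200+186=386 → 468/1062 = 0.4407
  noentry: TP=644, FP=202+186=388, FN=28+19=47 → 1288/1723 = 0.7475
Highest is class 'noentry' with F1 score = 0.748.

0.748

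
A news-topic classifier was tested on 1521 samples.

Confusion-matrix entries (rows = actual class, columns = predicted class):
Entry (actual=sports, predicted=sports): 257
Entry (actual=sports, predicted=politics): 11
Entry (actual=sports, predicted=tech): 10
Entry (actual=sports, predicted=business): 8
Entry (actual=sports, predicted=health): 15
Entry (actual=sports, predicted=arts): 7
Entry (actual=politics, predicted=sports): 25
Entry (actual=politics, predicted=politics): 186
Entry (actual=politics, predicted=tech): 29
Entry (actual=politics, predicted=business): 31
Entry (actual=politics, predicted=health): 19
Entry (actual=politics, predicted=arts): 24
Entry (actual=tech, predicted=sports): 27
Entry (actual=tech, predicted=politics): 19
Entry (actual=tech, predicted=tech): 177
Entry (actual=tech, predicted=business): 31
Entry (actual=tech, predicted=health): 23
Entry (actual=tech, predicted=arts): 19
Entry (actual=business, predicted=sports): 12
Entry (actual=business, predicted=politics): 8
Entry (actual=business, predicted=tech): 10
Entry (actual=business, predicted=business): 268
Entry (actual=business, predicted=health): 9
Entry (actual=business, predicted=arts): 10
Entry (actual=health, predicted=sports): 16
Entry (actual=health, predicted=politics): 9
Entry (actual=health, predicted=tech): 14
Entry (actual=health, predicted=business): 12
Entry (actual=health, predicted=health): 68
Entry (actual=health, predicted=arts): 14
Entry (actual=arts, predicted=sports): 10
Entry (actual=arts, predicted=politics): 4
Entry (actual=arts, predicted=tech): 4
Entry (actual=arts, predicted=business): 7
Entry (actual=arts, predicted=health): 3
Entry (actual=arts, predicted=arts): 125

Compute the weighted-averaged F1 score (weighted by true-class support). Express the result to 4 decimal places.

Per-class F1 score (2·TP/(2·TP+FP+FN)):
  sports: TP=257, FP=25+27+12+16+10=90, FN=11+10+8+15+7=51 → 514/655 = 0.78473
  politics: TP=186, FP=11+19+8+9+4=51, FN=25+29+31+19+24=128 → 372/551 = 0.67514
  tech: TP=177, FP=10+29+10+14+4=67, FN=27+19+31+23+19=119 → 354/540 = 0.65556
  business: TP=268, FP=8+31+31+12+7=89, FN=12+8+10+9+10=49 → 536/674 = 0.79525
  health: TP=68, FP=15+19+23+9+3=69, FN=16+9+14+12+14=65 → 136/270 = 0.50370
  arts: TP=125, FP=7+24+19+10+14=74, FN=10+4+4+7+3=28 → 250/352 = 0.71023
Weighted-F1 score = Σ (supportᵢ/N)·F1 scoreᵢ with N=1521: (308/1521)·0.78473 + (314/1521)·0.67514 + (296/1521)·0.65556 + (317/1521)·0.79525 + (133/1521)·0.50370 + (153/1521)·0.71023 = 0.7071

0.7071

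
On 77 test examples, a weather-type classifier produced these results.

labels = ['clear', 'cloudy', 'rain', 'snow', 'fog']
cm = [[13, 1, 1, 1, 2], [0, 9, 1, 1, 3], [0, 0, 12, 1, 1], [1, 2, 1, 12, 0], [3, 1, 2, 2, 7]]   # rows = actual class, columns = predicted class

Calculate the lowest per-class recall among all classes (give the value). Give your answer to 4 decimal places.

Per-class recall (TP/(TP+FN)):
  clear: TP=13, FN=1+1+1+2=5 → 13/18 = 0.72222
  cloudy: TP=9, FN=0+1+1+3=5 → 9/14 = 0.64286
  rain: TP=12, FN=0+0+1+1=2 → 12/14 = 0.85714
  snow: TP=12, FN=1+2+1+0=4 → 12/16 = 0.75000
  fog: TP=7, FN=3+1+2+2=8 → 7/15 = 0.46667
Lowest is class 'fog' with recall = 0.4667.

0.4667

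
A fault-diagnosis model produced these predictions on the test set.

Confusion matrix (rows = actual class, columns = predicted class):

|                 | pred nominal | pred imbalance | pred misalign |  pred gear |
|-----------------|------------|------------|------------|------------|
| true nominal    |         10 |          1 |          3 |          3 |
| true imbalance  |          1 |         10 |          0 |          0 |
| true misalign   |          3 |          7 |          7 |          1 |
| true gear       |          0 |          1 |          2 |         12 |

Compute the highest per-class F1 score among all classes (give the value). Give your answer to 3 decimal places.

0.774

Per-class F1 score (2·TP/(2·TP+FP+FN)):
  nominal: TP=10, FP=1+3+0=4, FN=1+3+3=7 → 20/31 = 0.6452
  imbalance: TP=10, FP=1+7+1=9, FN=1+0+0=1 → 20/30 = 0.6667
  misalign: TP=7, FP=3+0+2=5, FN=3+7+1=11 → 14/30 = 0.4667
  gear: TP=12, FP=3+0+1=4, FN=0+1+2=3 → 24/31 = 0.7742
Highest is class 'gear' with F1 score = 0.774.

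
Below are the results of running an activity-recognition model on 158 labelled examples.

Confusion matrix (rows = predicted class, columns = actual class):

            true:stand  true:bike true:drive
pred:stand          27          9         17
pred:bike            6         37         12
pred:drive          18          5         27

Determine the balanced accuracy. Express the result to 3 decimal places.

0.579

Balanced accuracy = mean of per-class recall.
  stand: recall = 27/51 = 0.5294
  bike: recall = 37/51 = 0.7255
  drive: recall = 27/56 = 0.4821
Mean = (0.5294 + 0.7255 + 0.4821) / 3 = 0.579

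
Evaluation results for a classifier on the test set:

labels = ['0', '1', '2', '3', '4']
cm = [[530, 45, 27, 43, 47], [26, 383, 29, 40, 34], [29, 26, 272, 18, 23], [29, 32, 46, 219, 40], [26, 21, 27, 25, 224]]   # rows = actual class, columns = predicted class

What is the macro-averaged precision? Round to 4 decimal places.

0.7011

Per-class precision (TP/(TP+FP)):
  0: TP=530, FP=26+29+29+26=110 → 530/640 = 0.82813
  1: TP=383, FP=45+26+32+21=124 → 383/507 = 0.75542
  2: TP=272, FP=27+29+46+27=129 → 272/401 = 0.67830
  3: TP=219, FP=43+40+18+25=126 → 219/345 = 0.63478
  4: TP=224, FP=47+34+23+40=144 → 224/368 = 0.60870
Macro-precision = mean = (0.82813 + 0.75542 + 0.67830 + 0.63478 + 0.60870) / 5 = 0.7011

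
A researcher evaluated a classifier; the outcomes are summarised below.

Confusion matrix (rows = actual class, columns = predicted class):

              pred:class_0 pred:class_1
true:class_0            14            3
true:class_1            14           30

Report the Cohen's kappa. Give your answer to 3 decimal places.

Observed agreement pₒ = trace/N = 44/61 = 0.7213
Expected agreement pₑ = Σ (rowᵢ·colᵢ)/N² = (17·28 + 44·33)/61² = 0.5181
κ = (pₒ − pₑ)/(1 − pₑ) = (0.7213 − 0.5181)/(1 − 0.5181) = 0.422

0.422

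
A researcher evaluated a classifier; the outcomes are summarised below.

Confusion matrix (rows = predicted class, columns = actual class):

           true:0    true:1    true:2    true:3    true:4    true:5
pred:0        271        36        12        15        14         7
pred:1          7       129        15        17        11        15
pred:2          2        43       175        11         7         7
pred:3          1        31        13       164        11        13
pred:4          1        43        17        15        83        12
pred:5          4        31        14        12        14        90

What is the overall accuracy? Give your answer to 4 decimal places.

Accuracy = trace / total = (271+129+175+164+83+90=912) / 1363 = 912/1363 = 0.6691

0.6691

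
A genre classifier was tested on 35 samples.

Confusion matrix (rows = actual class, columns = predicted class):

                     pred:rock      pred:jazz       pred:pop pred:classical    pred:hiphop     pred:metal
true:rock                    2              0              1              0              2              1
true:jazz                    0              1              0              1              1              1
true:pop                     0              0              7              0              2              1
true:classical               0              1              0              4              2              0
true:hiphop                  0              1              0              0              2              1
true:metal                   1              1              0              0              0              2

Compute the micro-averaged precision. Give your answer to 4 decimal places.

0.5143

Micro-averaging pools counts across classes: ΣTP=18, ΣFP=17, ΣFN=17.
Micro-precision = TP/(TP+FP) on pooled counts = 0.5143 (equals overall accuracy in single-label multiclass).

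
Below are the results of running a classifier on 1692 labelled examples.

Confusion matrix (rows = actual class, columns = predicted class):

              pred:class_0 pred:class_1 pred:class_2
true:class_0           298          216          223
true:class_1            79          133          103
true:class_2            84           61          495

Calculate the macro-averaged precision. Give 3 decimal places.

0.525

Per-class precision (TP/(TP+FP)):
  class_0: TP=298, FP=79+84=163 → 298/461 = 0.6464
  class_1: TP=133, FP=216+61=277 → 133/410 = 0.3244
  class_2: TP=495, FP=223+103=326 → 495/821 = 0.6029
Macro-precision = mean = (0.6464 + 0.3244 + 0.6029) / 3 = 0.525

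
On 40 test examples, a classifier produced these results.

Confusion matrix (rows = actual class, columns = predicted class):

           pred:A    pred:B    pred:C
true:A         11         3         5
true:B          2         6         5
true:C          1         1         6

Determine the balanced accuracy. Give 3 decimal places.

Balanced accuracy = mean of per-class recall.
  A: recall = 11/19 = 0.5789
  B: recall = 6/13 = 0.4615
  C: recall = 6/8 = 0.7500
Mean = (0.5789 + 0.4615 + 0.7500) / 3 = 0.597

0.597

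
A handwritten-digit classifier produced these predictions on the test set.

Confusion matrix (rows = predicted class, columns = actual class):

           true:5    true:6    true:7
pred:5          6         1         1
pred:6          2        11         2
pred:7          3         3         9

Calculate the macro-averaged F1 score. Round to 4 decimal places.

Per-class F1 score (2·TP/(2·TP+FP+FN)):
  5: TP=6, FP=1+1=2, FN=2+3=5 → 12/19 = 0.63158
  6: TP=11, FP=2+2=4, FN=1+3=4 → 22/30 = 0.73333
  7: TP=9, FP=3+3=6, FN=1+2=3 → 18/27 = 0.66667
Macro-F1 score = mean = (0.63158 + 0.73333 + 0.66667) / 3 = 0.6772

0.6772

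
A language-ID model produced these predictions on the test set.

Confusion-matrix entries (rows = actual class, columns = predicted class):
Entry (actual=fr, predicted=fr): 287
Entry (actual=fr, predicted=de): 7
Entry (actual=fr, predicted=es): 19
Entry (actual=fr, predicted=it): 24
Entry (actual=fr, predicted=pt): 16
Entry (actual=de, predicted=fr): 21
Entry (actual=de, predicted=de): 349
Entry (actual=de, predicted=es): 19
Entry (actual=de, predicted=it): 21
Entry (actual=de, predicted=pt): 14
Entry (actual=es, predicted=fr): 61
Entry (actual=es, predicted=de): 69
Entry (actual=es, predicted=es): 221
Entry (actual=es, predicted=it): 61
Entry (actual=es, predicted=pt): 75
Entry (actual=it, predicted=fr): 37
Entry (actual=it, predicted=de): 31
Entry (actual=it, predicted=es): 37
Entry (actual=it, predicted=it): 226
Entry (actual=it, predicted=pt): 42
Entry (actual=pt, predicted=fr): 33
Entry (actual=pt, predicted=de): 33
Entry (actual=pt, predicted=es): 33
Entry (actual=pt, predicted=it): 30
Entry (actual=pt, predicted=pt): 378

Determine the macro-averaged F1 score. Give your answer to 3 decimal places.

0.676

Per-class F1 score (2·TP/(2·TP+FP+FN)):
  fr: TP=287, FP=21+61+37+33=152, FN=7+19+24+16=66 → 574/792 = 0.7247
  de: TP=349, FP=7+69+31+33=140, FN=21+19+21+14=75 → 698/913 = 0.7645
  es: TP=221, FP=19+19+37+33=108, FN=61+69+61+75=266 → 442/816 = 0.5417
  it: TP=226, FP=24+21+61+30=136, FN=37+31+37+42=147 → 452/735 = 0.6150
  pt: TP=378, FP=16+14+75+42=147, FN=33+33+33+30=129 → 756/1032 = 0.7326
Macro-F1 score = mean = (0.7247 + 0.7645 + 0.5417 + 0.6150 + 0.7326) / 5 = 0.676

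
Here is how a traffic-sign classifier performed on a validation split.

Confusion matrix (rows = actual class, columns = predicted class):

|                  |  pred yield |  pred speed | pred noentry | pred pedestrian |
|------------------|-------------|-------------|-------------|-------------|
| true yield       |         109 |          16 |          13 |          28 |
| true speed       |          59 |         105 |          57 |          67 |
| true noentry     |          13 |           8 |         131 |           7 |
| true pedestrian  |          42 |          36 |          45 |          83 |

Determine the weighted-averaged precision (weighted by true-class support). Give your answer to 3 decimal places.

0.539

Per-class precision (TP/(TP+FP)):
  yield: TP=109, FP=59+13+42=114 → 109/223 = 0.4888
  speed: TP=105, FP=16+8+36=60 → 105/165 = 0.6364
  noentry: TP=131, FP=13+57+45=115 → 131/246 = 0.5325
  pedestrian: TP=83, FP=28+67+7=102 → 83/185 = 0.4486
Weighted-precision = Σ (supportᵢ/N)·precisionᵢ with N=819: (166/819)·0.4888 + (288/819)·0.6364 + (159/819)·0.5325 + (206/819)·0.4486 = 0.539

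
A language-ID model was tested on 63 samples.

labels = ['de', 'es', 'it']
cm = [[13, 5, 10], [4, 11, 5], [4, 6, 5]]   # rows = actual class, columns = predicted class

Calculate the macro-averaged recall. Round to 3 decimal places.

Per-class recall (TP/(TP+FN)):
  de: TP=13, FN=5+10=15 → 13/28 = 0.4643
  es: TP=11, FN=4+5=9 → 11/20 = 0.5500
  it: TP=5, FN=4+6=10 → 5/15 = 0.3333
Macro-recall = mean = (0.4643 + 0.5500 + 0.3333) / 3 = 0.449

0.449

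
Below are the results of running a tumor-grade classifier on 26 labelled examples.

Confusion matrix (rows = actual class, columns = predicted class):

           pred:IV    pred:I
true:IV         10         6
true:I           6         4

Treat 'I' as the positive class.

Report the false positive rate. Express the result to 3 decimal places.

0.375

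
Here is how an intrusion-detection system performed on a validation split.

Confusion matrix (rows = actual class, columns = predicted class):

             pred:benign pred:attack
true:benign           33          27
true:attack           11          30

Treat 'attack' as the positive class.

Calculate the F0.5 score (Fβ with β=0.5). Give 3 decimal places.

Fβ = (1+β²)·TP / ((1+β²)·TP + β²·FN + FP), with β²=1/4
= 1.25·30 / (1.25·30 + 0.25·11 + 27) = 0.558

0.558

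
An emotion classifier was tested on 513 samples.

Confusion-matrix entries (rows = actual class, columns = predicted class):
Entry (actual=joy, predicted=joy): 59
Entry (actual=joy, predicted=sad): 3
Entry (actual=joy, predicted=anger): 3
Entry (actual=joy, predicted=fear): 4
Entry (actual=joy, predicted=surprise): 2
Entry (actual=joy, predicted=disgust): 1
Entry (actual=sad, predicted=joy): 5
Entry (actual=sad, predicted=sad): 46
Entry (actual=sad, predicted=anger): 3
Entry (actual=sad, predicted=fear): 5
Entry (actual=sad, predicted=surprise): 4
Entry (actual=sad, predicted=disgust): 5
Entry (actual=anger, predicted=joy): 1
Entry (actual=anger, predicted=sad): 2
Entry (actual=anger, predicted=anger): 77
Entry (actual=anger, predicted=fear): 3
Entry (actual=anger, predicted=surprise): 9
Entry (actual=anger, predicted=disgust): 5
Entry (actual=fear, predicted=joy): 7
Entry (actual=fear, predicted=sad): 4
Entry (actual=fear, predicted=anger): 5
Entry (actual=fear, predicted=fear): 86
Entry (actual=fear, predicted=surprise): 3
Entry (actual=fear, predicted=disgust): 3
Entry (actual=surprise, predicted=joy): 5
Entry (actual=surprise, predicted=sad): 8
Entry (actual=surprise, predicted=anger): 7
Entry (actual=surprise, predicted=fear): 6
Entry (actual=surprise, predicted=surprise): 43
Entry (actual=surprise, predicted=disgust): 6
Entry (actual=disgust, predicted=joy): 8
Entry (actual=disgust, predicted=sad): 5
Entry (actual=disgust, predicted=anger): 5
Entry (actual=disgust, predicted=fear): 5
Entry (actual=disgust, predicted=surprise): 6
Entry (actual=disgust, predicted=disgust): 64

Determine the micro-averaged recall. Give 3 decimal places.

Micro-averaging pools counts across classes: ΣTP=375, ΣFP=138, ΣFN=138.
Micro-recall = TP/(TP+FN) on pooled counts = 0.731 (equals overall accuracy in single-label multiclass).

0.731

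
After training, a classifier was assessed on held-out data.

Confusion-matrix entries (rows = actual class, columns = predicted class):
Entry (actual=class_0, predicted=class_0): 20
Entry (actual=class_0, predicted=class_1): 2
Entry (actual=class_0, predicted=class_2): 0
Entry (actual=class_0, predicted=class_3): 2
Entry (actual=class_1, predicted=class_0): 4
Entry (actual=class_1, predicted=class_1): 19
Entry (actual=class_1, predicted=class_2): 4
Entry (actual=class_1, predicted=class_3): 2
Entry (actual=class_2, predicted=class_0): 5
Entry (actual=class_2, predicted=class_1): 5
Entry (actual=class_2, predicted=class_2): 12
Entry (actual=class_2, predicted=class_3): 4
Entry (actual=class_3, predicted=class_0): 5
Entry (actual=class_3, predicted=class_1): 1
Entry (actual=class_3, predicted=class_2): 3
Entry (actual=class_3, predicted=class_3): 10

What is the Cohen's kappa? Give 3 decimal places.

0.494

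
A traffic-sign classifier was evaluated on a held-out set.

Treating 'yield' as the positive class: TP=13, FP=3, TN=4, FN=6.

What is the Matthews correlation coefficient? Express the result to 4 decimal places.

0.2331

MCC = (TP·TN − FP·FN) / √((TP+FP)(TP+FN)(TN+FP)(TN+FN))
Numerator = 13·4 − 3·6 = 34
Denominator = √(16·19·7·10) = √21280 = 145.8767
MCC = 34 / 145.8767 = 0.2331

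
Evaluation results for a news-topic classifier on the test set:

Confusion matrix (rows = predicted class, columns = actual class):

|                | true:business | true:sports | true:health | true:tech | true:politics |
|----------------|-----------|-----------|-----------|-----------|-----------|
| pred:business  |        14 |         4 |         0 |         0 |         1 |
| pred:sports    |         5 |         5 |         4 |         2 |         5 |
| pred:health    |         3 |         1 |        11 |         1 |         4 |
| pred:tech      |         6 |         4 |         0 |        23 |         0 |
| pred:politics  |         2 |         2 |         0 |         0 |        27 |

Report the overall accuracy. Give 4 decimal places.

0.6452

Accuracy = trace / total = (14+5+11+23+27=80) / 124 = 80/124 = 0.6452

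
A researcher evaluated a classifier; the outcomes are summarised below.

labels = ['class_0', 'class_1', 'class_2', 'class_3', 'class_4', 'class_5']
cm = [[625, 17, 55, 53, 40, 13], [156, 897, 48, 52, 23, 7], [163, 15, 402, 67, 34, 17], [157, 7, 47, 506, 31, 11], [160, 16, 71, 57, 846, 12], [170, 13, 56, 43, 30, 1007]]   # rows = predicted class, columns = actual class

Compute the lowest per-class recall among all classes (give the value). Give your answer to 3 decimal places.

0.437

Per-class recall (TP/(TP+FN)):
  class_0: TP=625, FN=156+163+157+160+170=806 → 625/1431 = 0.4368
  class_1: TP=897, FN=17+15+7+16+13=68 → 897/965 = 0.9295
  class_2: TP=402, FN=55+48+47+71+56=277 → 402/679 = 0.5920
  class_3: TP=506, FN=53+52+67+57+43=272 → 506/778 = 0.6504
  class_4: TP=846, FN=40+23+34+31+30=158 → 846/1004 = 0.8426
  class_5: TP=1007, FN=13+7+17+11+12=60 → 1007/1067 = 0.9438
Lowest is class 'class_0' with recall = 0.437.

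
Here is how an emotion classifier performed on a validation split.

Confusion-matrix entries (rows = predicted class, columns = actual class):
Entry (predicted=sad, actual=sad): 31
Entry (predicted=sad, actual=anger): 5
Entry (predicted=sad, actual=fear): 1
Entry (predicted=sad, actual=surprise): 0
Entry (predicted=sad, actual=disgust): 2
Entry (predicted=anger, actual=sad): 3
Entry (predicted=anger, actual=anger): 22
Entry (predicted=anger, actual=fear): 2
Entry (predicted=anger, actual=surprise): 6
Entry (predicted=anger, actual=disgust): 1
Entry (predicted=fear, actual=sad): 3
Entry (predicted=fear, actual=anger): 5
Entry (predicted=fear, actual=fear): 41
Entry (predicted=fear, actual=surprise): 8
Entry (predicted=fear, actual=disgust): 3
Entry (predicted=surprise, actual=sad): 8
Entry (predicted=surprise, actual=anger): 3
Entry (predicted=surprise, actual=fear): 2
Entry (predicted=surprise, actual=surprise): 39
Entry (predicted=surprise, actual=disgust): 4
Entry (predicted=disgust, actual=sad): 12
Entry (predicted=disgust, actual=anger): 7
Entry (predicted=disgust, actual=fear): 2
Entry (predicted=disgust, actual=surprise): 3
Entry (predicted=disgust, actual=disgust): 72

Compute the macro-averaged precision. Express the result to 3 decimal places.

0.714

Per-class precision (TP/(TP+FP)):
  sad: TP=31, FP=5+1+0+2=8 → 31/39 = 0.7949
  anger: TP=22, FP=3+2+6+1=12 → 22/34 = 0.6471
  fear: TP=41, FP=3+5+8+3=19 → 41/60 = 0.6833
  surprise: TP=39, FP=8+3+2+4=17 → 39/56 = 0.6964
  disgust: TP=72, FP=12+7+2+3=24 → 72/96 = 0.7500
Macro-precision = mean = (0.7949 + 0.6471 + 0.6833 + 0.6964 + 0.7500) / 5 = 0.714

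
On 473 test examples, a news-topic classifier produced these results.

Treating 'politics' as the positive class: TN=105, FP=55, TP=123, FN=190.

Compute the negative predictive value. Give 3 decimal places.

0.356

NPV = TN/(TN+FN) = 105/(105+190) = 0.356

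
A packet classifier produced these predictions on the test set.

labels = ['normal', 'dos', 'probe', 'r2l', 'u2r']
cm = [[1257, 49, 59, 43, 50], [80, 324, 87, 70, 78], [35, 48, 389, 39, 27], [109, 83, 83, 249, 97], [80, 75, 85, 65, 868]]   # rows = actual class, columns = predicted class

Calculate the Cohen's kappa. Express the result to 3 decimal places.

0.603

Observed agreement pₒ = trace/N = 3087/4429 = 0.6970
Expected agreement pₑ = Σ (rowᵢ·colᵢ)/N² = (1458·1561 + 639·579 + 538·703 + 621·466 + 1173·1120)/4429² = 0.2359
κ = (pₒ − pₑ)/(1 − pₑ) = (0.6970 − 0.2359)/(1 − 0.2359) = 0.603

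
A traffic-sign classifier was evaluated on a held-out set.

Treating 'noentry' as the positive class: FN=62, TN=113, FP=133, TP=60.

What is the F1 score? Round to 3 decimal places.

Precision = TP/(TP+FP) = 60/193 = 0.3109
Recall = TP/(TP+FN) = 60/122 = 0.4918
F1 = 2·TP/(2·TP+FP+FN) = 120/315 = 0.381

0.381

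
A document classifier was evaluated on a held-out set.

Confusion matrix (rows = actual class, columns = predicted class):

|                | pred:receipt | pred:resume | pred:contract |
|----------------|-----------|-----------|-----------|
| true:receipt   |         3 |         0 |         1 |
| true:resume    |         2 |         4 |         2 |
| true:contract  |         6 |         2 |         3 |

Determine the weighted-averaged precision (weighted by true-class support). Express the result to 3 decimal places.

0.518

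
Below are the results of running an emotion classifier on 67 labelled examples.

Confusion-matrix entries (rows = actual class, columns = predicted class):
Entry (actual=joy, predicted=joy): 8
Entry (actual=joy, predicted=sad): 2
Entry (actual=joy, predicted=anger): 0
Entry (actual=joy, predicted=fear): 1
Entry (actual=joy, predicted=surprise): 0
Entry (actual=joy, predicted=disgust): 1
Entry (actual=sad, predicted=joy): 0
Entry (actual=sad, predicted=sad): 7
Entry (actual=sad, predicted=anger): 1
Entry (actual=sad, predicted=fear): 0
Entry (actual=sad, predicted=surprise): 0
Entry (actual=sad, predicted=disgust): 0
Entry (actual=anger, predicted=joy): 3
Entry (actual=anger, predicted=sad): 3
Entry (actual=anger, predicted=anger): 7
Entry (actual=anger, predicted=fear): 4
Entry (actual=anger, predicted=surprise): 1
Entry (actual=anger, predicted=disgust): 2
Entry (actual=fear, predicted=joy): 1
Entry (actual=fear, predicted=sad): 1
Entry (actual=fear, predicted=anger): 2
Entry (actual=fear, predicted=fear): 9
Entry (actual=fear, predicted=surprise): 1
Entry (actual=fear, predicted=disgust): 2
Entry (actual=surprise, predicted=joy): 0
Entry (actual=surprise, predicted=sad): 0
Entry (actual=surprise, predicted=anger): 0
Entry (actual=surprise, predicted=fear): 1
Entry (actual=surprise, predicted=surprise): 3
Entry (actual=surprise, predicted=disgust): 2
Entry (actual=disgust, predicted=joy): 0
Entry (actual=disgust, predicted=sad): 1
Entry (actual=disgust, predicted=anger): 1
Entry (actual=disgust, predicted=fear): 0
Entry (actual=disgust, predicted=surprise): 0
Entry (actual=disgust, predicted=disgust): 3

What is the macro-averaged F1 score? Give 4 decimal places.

Per-class F1 score (2·TP/(2·TP+FP+FN)):
  joy: TP=8, FP=0+3+1+0+0=4, FN=2+0+1+0+1=4 → 16/24 = 0.66667
  sad: TP=7, FP=2+3+1+0+1=7, FN=0+1+0+0+0=1 → 14/22 = 0.63636
  anger: TP=7, FP=0+1+2+0+1=4, FN=3+3+4+1+2=13 → 14/31 = 0.45161
  fear: TP=9, FP=1+0+4+1+0=6, FN=1+1+2+1+2=7 → 18/31 = 0.58065
  surprise: TP=3, FP=0+0+1+1+0=2, FN=0+0+0+1+2=3 → 6/11 = 0.54545
  disgust: TP=3, FP=1+0+2+2+2=7, FN=0+1+1+0+0=2 → 6/15 = 0.40000
Macro-F1 score = mean = (0.66667 + 0.63636 + 0.45161 + 0.58065 + 0.54545 + 0.40000) / 6 = 0.5468

0.5468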